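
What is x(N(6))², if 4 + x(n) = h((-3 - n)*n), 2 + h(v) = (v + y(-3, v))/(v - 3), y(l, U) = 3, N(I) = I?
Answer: 9409/361 ≈ 26.064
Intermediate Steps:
h(v) = -2 + (3 + v)/(-3 + v) (h(v) = -2 + (v + 3)/(v - 3) = -2 + (3 + v)/(-3 + v))
x(n) = -4 + (9 - n*(-3 - n))/(-3 + n*(-3 - n)) (x(n) = -4 + (9 - (-3 - n)*n)/(-3 + (-3 - n)*n) = -4 + (9 - n*(-3 - n))/(-3 + n*(-3 - n)))
x(N(6))² = ((-21 - 5*6*(3 + 6))/(3 + 6*(3 + 6)))² = ((-21 - 5*6*9)/(3 + 6*9))² = ((-21 - 270)/(3 + 54))² = (-291/57)² = ((1/57)*(-291))² = (-97/19)² = 9409/361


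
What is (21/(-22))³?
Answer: -9261/10648 ≈ -0.86974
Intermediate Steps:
(21/(-22))³ = (21*(-1/22))³ = (-21/22)³ = -9261/10648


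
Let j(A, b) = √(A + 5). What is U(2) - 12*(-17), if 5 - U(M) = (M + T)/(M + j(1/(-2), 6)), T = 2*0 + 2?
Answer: 225 - 12*√2 ≈ 208.03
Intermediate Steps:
j(A, b) = √(5 + A)
T = 2 (T = 0 + 2 = 2)
U(M) = 5 - (2 + M)/(M + 3*√2/2) (U(M) = 5 - (M + 2)/(M + √(5 + 1/(-2))) = 5 - (2 + M)/(M + √(5 - ½)) = 5 - (2 + M)/(M + √(9/2)) = 5 - (2 + M)/(M + 3*√2/2))
U(2) - 12*(-17) = (-4 + 8*2 + 15*√2)/(2*2 + 3*√2) - 12*(-17) = (-4 + 16 + 15*√2)/(4 + 3*√2) + 204 = (12 + 15*√2)/(4 + 3*√2) + 204 = 204 + (12 + 15*√2)/(4 + 3*√2)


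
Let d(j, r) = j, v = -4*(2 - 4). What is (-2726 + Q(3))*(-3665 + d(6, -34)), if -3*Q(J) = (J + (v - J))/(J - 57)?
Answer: 807914518/81 ≈ 9.9743e+6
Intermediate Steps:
v = 8 (v = -4*(-2) = 8)
Q(J) = -8/(3*(-57 + J)) (Q(J) = -(J + (8 - J))/(3*(J - 57)) = -8/(3*(-57 + J)))
(-2726 + Q(3))*(-3665 + d(6, -34)) = (-2726 - 8/(-171 + 3*3))*(-3665 + 6) = (-2726 - 8/(-171 + 9))*(-3659) = (-2726 - 8/(-162))*(-3659) = (-2726 - 8*(-1/162))*(-3659) = (-2726 + 4/81)*(-3659) = -220802/81*(-3659) = 807914518/81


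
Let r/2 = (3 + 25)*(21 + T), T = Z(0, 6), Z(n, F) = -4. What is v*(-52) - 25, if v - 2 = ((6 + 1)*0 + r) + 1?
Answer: -49685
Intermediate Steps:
T = -4
r = 952 (r = 2*((3 + 25)*(21 - 4)) = 2*(28*17) = 2*476 = 952)
v = 955 (v = 2 + (((6 + 1)*0 + 952) + 1) = 2 + ((7*0 + 952) + 1) = 2 + ((0 + 952) + 1) = 2 + (952 + 1) = 2 + 953 = 955)
v*(-52) - 25 = 955*(-52) - 25 = -49660 - 25 = -49685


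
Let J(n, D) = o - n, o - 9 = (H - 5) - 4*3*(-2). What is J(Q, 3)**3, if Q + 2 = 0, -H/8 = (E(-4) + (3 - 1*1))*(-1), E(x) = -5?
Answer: 216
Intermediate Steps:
H = -24 (H = -8*(-5 + (3 - 1*1))*(-1) = -8*(-5 + (3 - 1))*(-1) = -8*(-5 + 2)*(-1) = -(-24)*(-1) = -8*3 = -24)
Q = -2 (Q = -2 + 0 = -2)
o = 4 (o = 9 + ((-24 - 5) - 4*3*(-2)) = 9 + (-29 - 12*(-2)) = 9 + (-29 + 24) = 9 - 5 = 4)
J(n, D) = 4 - n
J(Q, 3)**3 = (4 - 1*(-2))**3 = (4 + 2)**3 = 6**3 = 216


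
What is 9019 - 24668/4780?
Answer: 10771538/1195 ≈ 9013.8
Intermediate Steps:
9019 - 24668/4780 = 9019 - 1*6167/1195 = 9019 - 6167/1195 = 10771538/1195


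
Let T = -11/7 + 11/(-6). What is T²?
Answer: 20449/1764 ≈ 11.592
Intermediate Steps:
T = -143/42 (T = -11*⅐ + 11*(-⅙) = -11/7 - 11/6 = -143/42 ≈ -3.4048)
T² = (-143/42)² = 20449/1764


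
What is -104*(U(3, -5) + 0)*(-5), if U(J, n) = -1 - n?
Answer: 2080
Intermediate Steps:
-104*(U(3, -5) + 0)*(-5) = -104*((-1 - 1*(-5)) + 0)*(-5) = -104*((-1 + 5) + 0)*(-5) = -104*(4 + 0)*(-5) = -416*(-5) = -104*(-20) = 2080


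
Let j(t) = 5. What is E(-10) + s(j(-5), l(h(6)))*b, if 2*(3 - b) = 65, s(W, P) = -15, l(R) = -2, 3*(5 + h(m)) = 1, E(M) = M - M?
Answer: 885/2 ≈ 442.50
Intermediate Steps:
E(M) = 0
h(m) = -14/3 (h(m) = -5 + (⅓)*1 = -5 + ⅓ = -14/3)
b = -59/2 (b = 3 - ½*65 = 3 - 65/2 = -59/2 ≈ -29.500)
E(-10) + s(j(-5), l(h(6)))*b = 0 - 15*(-59/2) = 0 + 885/2 = 885/2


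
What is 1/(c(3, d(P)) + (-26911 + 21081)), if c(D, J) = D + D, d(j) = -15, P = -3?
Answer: -1/5824 ≈ -0.00017170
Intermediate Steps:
c(D, J) = 2*D
1/(c(3, d(P)) + (-26911 + 21081)) = 1/(2*3 + (-26911 + 21081)) = 1/(6 - 5830) = 1/(-5824) = -1/5824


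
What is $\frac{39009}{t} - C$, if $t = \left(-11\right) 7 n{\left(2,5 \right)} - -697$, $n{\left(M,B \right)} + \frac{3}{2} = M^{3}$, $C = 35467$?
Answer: $- \frac{4620171}{131} \approx -35269.0$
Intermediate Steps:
$n{\left(M,B \right)} = - \frac{3}{2} + M^{3}$
$t = \frac{393}{2}$ ($t = \left(-11\right) 7 \left(- \frac{3}{2} + 2^{3}\right) - -697 = - 77 \left(- \frac{3}{2} + 8\right) + 697 = \left(-77\right) \frac{13}{2} + 697 = - \frac{1001}{2} + 697 = \frac{393}{2} \approx 196.5$)
$\frac{39009}{t} - C = \frac{39009}{\frac{393}{2}} - 35467 = 39009 \cdot \frac{2}{393} - 35467 = \frac{26006}{131} - 35467 = - \frac{4620171}{131}$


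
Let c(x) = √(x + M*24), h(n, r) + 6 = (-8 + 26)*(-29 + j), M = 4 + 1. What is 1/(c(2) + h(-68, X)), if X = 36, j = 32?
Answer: 24/1091 - √122/2182 ≈ 0.016936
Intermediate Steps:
M = 5
h(n, r) = 48 (h(n, r) = -6 + (-8 + 26)*(-29 + 32) = -6 + 18*3 = -6 + 54 = 48)
c(x) = √(120 + x) (c(x) = √(x + 5*24) = √(x + 120) = √(120 + x))
1/(c(2) + h(-68, X)) = 1/(√(120 + 2) + 48) = 1/(√122 + 48) = 1/(48 + √122)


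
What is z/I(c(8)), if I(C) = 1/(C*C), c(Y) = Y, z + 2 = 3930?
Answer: 251392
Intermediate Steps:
z = 3928 (z = -2 + 3930 = 3928)
I(C) = C⁻²
z/I(c(8)) = 3928/(8⁻²) = 3928/(1/64) = 3928*64 = 251392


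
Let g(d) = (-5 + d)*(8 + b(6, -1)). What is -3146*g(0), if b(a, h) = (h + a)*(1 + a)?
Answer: 676390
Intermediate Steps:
b(a, h) = (1 + a)*(a + h) (b(a, h) = (a + h)*(1 + a) = (1 + a)*(a + h))
g(d) = -215 + 43*d (g(d) = (-5 + d)*(8 + (6 - 1 + 6² + 6*(-1))) = (-5 + d)*(8 + (6 - 1 + 36 - 6)) = (-5 + d)*(8 + 35) = (-5 + d)*43 = -215 + 43*d)
-3146*g(0) = -3146*(-215 + 43*0) = -3146*(-215 + 0) = -3146*(-215) = 676390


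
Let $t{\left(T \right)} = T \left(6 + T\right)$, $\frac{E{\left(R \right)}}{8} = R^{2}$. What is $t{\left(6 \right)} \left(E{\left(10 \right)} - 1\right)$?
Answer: $57528$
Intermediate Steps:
$E{\left(R \right)} = 8 R^{2}$
$t{\left(6 \right)} \left(E{\left(10 \right)} - 1\right) = 6 \left(6 + 6\right) \left(8 \cdot 10^{2} - 1\right) = 6 \cdot 12 \left(8 \cdot 100 - 1\right) = 72 \left(800 - 1\right) = 72 \cdot 799 = 57528$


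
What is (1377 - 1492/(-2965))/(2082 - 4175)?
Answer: -583471/886535 ≈ -0.65815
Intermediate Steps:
(1377 - 1492/(-2965))/(2082 - 4175) = (1377 - 1492*(-1/2965))/(-2093) = (1377 + 1492/2965)*(-1/2093) = (4084297/2965)*(-1/2093) = -583471/886535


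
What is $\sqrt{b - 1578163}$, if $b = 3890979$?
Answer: $4 \sqrt{144551} \approx 1520.8$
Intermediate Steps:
$\sqrt{b - 1578163} = \sqrt{3890979 - 1578163} = \sqrt{2312816} = 4 \sqrt{144551}$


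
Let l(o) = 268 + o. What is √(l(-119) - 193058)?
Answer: I*√192909 ≈ 439.21*I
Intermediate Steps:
√(l(-119) - 193058) = √((268 - 119) - 193058) = √(149 - 193058) = √(-192909) = I*√192909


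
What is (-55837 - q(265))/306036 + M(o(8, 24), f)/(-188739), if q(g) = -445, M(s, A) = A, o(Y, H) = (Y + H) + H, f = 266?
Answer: -292667674/1604470239 ≈ -0.18241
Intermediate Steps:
o(Y, H) = Y + 2*H (o(Y, H) = (H + Y) + H = Y + 2*H)
(-55837 - q(265))/306036 + M(o(8, 24), f)/(-188739) = (-55837 - 1*(-445))/306036 + 266/(-188739) = (-55837 + 445)*(1/306036) + 266*(-1/188739) = -55392*1/306036 - 266/188739 = -4616/25503 - 266/188739 = -292667674/1604470239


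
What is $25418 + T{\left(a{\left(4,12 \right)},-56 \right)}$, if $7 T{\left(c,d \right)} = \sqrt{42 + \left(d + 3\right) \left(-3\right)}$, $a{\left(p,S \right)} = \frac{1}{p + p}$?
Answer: $25418 + \frac{\sqrt{201}}{7} \approx 25420.0$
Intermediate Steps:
$a{\left(p,S \right)} = \frac{1}{2 p}$
$T{\left(c,d \right)} = \frac{\sqrt{33 - 3 d}}{7}$ ($T{\left(c,d \right)} = \frac{\sqrt{42 + \left(d + 3\right) \left(-3\right)}}{7} = \frac{\sqrt{42 + \left(3 + d\right) \left(-3\right)}}{7} = \frac{\sqrt{42 - \left(9 + 3 d\right)}}{7} = \frac{\sqrt{33 - 3 d}}{7}$)
$25418 + T{\left(a{\left(4,12 \right)},-56 \right)} = 25418 + \frac{\sqrt{33 - -168}}{7} = 25418 + \frac{\sqrt{33 + 168}}{7} = 25418 + \frac{\sqrt{201}}{7}$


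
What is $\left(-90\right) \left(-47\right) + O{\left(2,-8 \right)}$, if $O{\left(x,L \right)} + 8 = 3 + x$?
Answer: $4227$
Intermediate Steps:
$O{\left(x,L \right)} = -5 + x$ ($O{\left(x,L \right)} = -8 + \left(3 + x\right) = -5 + x$)
$\left(-90\right) \left(-47\right) + O{\left(2,-8 \right)} = \left(-90\right) \left(-47\right) + \left(-5 + 2\right) = 4230 - 3 = 4227$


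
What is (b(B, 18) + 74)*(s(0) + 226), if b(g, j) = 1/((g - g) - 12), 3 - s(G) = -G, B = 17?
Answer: 203123/12 ≈ 16927.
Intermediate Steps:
s(G) = 3 + G (s(G) = 3 - (-1)*G = 3 + G)
b(g, j) = -1/12 (b(g, j) = 1/(0 - 12) = 1/(-12) = -1/12)
(b(B, 18) + 74)*(s(0) + 226) = (-1/12 + 74)*((3 + 0) + 226) = 887*(3 + 226)/12 = (887/12)*229 = 203123/12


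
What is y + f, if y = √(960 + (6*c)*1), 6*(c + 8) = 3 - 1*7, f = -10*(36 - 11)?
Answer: -250 + 2*√227 ≈ -219.87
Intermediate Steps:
f = -250 (f = -10*25 = -250)
c = -26/3 (c = -8 + (3 - 1*7)/6 = -8 + (3 - 7)/6 = -8 + (⅙)*(-4) = -8 - ⅔ = -26/3 ≈ -8.6667)
y = 2*√227 (y = √(960 + (6*(-26/3))*1) = √(960 - 52*1) = √(960 - 52) = √908 = 2*√227 ≈ 30.133)
y + f = 2*√227 - 250 = -250 + 2*√227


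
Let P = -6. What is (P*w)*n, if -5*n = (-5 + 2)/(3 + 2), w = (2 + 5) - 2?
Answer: -18/5 ≈ -3.6000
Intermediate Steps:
w = 5 (w = 7 - 2 = 5)
n = 3/25 (n = -(-5 + 2)/(5*(3 + 2)) = -(-3)/(5*5) = -⅕*(-⅗) = 3/25 ≈ 0.12000)
(P*w)*n = -6*5*(3/25) = -30*3/25 = -18/5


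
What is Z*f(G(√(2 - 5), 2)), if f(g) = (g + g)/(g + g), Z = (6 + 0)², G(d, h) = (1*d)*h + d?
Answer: 36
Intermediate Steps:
G(d, h) = d + d*h (G(d, h) = d*h + d = d + d*h)
Z = 36 (Z = 6² = 36)
f(g) = 1 (f(g) = (2*g)/((2*g)) = (2*g)*(1/(2*g)) = 1)
Z*f(G(√(2 - 5), 2)) = 36*1 = 36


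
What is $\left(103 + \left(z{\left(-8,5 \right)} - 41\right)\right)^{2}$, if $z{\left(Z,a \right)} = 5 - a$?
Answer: $3844$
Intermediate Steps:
$\left(103 + \left(z{\left(-8,5 \right)} - 41\right)\right)^{2} = \left(103 + \left(\left(5 - 5\right) - 41\right)\right)^{2} = \left(103 + \left(0 - 41\right)\right)^{2} = \left(103 - 41\right)^{2} = 62^{2} = 3844$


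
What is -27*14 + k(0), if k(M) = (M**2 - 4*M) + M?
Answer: -378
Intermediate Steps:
k(M) = M**2 - 3*M
-27*14 + k(0) = -27*14 + 0*(-3 + 0) = -378 + 0*(-3) = -378 + 0 = -378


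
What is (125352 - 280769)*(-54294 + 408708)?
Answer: -55081960638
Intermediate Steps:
(125352 - 280769)*(-54294 + 408708) = -155417*354414 = -55081960638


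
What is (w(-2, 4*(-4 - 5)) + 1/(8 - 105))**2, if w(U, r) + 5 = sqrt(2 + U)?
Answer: 236196/9409 ≈ 25.103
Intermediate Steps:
w(U, r) = -5 + sqrt(2 + U)
(w(-2, 4*(-4 - 5)) + 1/(8 - 105))**2 = ((-5 + sqrt(2 - 2)) + 1/(8 - 105))**2 = ((-5 + sqrt(0)) + 1/(-97))**2 = ((-5 + 0) - 1/97)**2 = (-5 - 1/97)**2 = (-486/97)**2 = 236196/9409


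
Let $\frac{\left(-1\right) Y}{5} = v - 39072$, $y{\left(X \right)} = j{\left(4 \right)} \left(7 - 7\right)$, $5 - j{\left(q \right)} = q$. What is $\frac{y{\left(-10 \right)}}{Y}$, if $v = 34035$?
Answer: $0$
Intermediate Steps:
$j{\left(q \right)} = 5 - q$
$y{\left(X \right)} = 0$ ($y{\left(X \right)} = \left(5 - 4\right) \left(7 - 7\right) = \left(5 - 4\right) 0 = 1 \cdot 0 = 0$)
$Y = 25185$ ($Y = - 5 \left(34035 - 39072\right) = \left(-5\right) \left(-5037\right) = 25185$)
$\frac{y{\left(-10 \right)}}{Y} = \frac{0}{25185} = 0 \cdot \frac{1}{25185} = 0$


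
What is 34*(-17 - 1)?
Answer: -612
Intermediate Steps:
34*(-17 - 1) = 34*(-18) = -612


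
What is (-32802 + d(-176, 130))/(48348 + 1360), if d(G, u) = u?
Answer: -8168/12427 ≈ -0.65728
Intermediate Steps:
(-32802 + d(-176, 130))/(48348 + 1360) = (-32802 + 130)/(48348 + 1360) = -32672/49708 = -32672*1/49708 = -8168/12427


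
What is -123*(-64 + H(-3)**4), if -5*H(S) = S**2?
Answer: 4112997/625 ≈ 6580.8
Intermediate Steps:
H(S) = -S**2/5
-123*(-64 + H(-3)**4) = -123*(-64 + (-1/5*(-3)**2)**4) = -123*(-64 + (-1/5*9)**4) = -123*(-64 + (-9/5)**4) = -123*(-64 + 6561/625) = -123*(-33439/625) = 4112997/625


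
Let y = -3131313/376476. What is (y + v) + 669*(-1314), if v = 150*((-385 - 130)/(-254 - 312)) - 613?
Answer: -31236575868937/35514236 ≈ -8.7955e+5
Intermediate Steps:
v = -134854/283 (v = 150*(-515/(-566)) - 613 = 150*(-515*(-1/566)) - 613 = 150*(515/566) - 613 = 38625/283 - 613 = -134854/283 ≈ -476.52)
y = -1043771/125492 (y = -3131313*1/376476 = -1043771/125492 ≈ -8.3174)
(y + v) + 669*(-1314) = (-1043771/125492 - 134854/283) + 669*(-1314) = -17218485361/35514236 - 879066 = -31236575868937/35514236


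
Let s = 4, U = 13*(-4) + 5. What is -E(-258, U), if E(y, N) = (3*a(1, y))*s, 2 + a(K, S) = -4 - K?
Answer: 84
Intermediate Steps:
U = -47 (U = -52 + 5 = -47)
a(K, S) = -6 - K (a(K, S) = -2 + (-4 - K) = -6 - K)
E(y, N) = -84 (E(y, N) = (3*(-6 - 1*1))*4 = (3*(-6 - 1))*4 = (3*(-7))*4 = -21*4 = -84)
-E(-258, U) = -1*(-84) = 84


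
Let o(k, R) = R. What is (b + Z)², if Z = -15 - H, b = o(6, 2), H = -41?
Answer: 784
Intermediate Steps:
b = 2
Z = 26 (Z = -15 - 1*(-41) = -15 + 41 = 26)
(b + Z)² = (2 + 26)² = 28² = 784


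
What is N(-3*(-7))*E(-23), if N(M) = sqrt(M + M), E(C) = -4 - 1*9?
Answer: -13*sqrt(42) ≈ -84.250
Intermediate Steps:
E(C) = -13 (E(C) = -4 - 9 = -13)
N(M) = sqrt(2)*sqrt(M) (N(M) = sqrt(2*M) = sqrt(2)*sqrt(M))
N(-3*(-7))*E(-23) = (sqrt(2)*sqrt(-3*(-7)))*(-13) = (sqrt(2)*sqrt(21))*(-13) = sqrt(42)*(-13) = -13*sqrt(42)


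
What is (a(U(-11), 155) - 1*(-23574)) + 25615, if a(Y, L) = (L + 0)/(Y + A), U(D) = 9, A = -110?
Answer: 4967934/101 ≈ 49187.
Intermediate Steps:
a(Y, L) = L/(-110 + Y) (a(Y, L) = (L + 0)/(Y - 110) = L/(-110 + Y))
(a(U(-11), 155) - 1*(-23574)) + 25615 = (155/(-110 + 9) - 1*(-23574)) + 25615 = (155/(-101) + 23574) + 25615 = (155*(-1/101) + 23574) + 25615 = (-155/101 + 23574) + 25615 = 2380819/101 + 25615 = 4967934/101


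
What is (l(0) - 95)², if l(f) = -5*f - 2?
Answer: 9409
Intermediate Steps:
l(f) = -2 - 5*f
(l(0) - 95)² = ((-2 - 5*0) - 95)² = ((-2 + 0) - 95)² = (-2 - 95)² = (-97)² = 9409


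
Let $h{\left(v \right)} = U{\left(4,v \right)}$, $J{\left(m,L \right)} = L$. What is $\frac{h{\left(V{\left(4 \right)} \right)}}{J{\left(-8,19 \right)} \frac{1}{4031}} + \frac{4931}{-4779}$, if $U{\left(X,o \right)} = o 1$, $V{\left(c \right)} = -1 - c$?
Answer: $- \frac{96414434}{90801} \approx -1061.8$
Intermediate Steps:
$U{\left(X,o \right)} = o$
$h{\left(v \right)} = v$
$\frac{h{\left(V{\left(4 \right)} \right)}}{J{\left(-8,19 \right)} \frac{1}{4031}} + \frac{4931}{-4779} = \frac{-1 - 4}{19 \cdot \frac{1}{4031}} + \frac{4931}{-4779} = \frac{-1 - 4}{19 \cdot \frac{1}{4031}} + 4931 \left(- \frac{1}{4779}\right) = - \frac{5}{\frac{19}{4031}} - \frac{4931}{4779} = \left(-5\right) \frac{4031}{19} - \frac{4931}{4779} = - \frac{20155}{19} - \frac{4931}{4779} = - \frac{96414434}{90801}$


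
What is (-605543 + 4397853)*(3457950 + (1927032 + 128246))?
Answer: 20907869676680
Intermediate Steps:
(-605543 + 4397853)*(3457950 + (1927032 + 128246)) = 3792310*(3457950 + 2055278) = 3792310*5513228 = 20907869676680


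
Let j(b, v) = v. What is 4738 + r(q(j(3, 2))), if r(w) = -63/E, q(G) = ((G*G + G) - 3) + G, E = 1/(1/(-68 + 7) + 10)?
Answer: 250651/61 ≈ 4109.0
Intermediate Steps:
E = 61/609 (E = 1/(1/(-61) + 10) = 1/(-1/61 + 10) = 1/(609/61) = 61/609 ≈ 0.10016)
q(G) = -3 + G**2 + 2*G (q(G) = ((G**2 + G) - 3) + G = ((G + G**2) - 3) + G = (-3 + G + G**2) + G = -3 + G**2 + 2*G)
r(w) = -38367/61 (r(w) = -63/61/609 = -63*609/61 = -38367/61)
4738 + r(q(j(3, 2))) = 4738 - 38367/61 = 250651/61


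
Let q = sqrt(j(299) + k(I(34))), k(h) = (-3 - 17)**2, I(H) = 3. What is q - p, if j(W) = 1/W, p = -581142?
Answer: 581142 + 3*sqrt(3973411)/299 ≈ 5.8116e+5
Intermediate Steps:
k(h) = 400 (k(h) = (-20)**2 = 400)
q = 3*sqrt(3973411)/299 (q = sqrt(1/299 + 400) = sqrt(119601/299) = 3*sqrt(3973411)/299 ≈ 20.000)
q - p = 3*sqrt(3973411)/299 - 1*(-581142) = 3*sqrt(3973411)/299 + 581142 = 581142 + 3*sqrt(3973411)/299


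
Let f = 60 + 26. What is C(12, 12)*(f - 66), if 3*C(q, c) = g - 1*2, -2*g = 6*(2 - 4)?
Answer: 80/3 ≈ 26.667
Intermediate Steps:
g = 6 (g = -3*(2 - 4) = -3*(-2) = -1/2*(-12) = 6)
f = 86
C(q, c) = 4/3 (C(q, c) = (6 - 1*2)/3 = (6 - 2)/3 = (1/3)*4 = 4/3)
C(12, 12)*(f - 66) = 4*(86 - 66)/3 = (4/3)*20 = 80/3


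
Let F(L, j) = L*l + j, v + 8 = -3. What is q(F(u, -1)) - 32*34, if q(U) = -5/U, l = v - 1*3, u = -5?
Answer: -75077/69 ≈ -1088.1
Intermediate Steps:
v = -11 (v = -8 - 3 = -11)
l = -14 (l = -11 - 1*3 = -11 - 3 = -14)
F(L, j) = j - 14*L (F(L, j) = L*(-14) + j = -14*L + j = j - 14*L)
q(F(u, -1)) - 32*34 = -5/(-1 - 14*(-5)) - 32*34 = -5/(-1 + 70) - 1088 = -5/69 - 1088 = -75077/69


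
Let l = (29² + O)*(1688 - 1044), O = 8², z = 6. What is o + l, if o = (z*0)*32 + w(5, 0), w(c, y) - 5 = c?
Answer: 582830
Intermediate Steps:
w(c, y) = 5 + c
O = 64
o = 10 (o = (6*0)*32 + (5 + 5) = 0*32 + 10 = 0 + 10 = 10)
l = 582820 (l = (29² + 64)*(1688 - 1044) = (841 + 64)*644 = 905*644 = 582820)
o + l = 10 + 582820 = 582830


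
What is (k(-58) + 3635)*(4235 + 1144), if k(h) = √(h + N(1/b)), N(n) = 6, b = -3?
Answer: 19552665 + 10758*I*√13 ≈ 1.9553e+7 + 38789.0*I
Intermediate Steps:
k(h) = √(6 + h) (k(h) = √(h + 6) = √(6 + h))
(k(-58) + 3635)*(4235 + 1144) = (√(6 - 58) + 3635)*(4235 + 1144) = (√(-52) + 3635)*5379 = (2*I*√13 + 3635)*5379 = (3635 + 2*I*√13)*5379 = 19552665 + 10758*I*√13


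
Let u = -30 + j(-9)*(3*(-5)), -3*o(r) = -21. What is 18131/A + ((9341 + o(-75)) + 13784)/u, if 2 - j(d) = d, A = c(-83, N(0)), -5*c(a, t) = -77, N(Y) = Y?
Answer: 15896561/15015 ≈ 1058.7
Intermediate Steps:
o(r) = 7 (o(r) = -1/3*(-21) = 7)
c(a, t) = 77/5 (c(a, t) = -1/5*(-77) = 77/5)
A = 77/5 ≈ 15.400
j(d) = 2 - d
u = -195 (u = -30 + (2 - 1*(-9))*(3*(-5)) = -30 + (2 + 9)*(-15) = -30 + 11*(-15) = -30 - 165 = -195)
18131/A + ((9341 + o(-75)) + 13784)/u = 18131/(77/5) + ((9341 + 7) + 13784)/(-195) = 18131*(5/77) + (9348 + 13784)*(-1/195) = 90655/77 + 23132*(-1/195) = 90655/77 - 23132/195 = 15896561/15015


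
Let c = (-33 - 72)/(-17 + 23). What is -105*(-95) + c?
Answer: 19915/2 ≈ 9957.5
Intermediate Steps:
c = -35/2 (c = -105/6 = -105*⅙ = -35/2 ≈ -17.500)
-105*(-95) + c = -105*(-95) - 35/2 = 9975 - 35/2 = 19915/2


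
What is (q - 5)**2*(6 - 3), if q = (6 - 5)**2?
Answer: 48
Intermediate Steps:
q = 1 (q = 1**2 = 1)
(q - 5)**2*(6 - 3) = (1 - 5)**2*(6 - 3) = (-4)**2*3 = 16*3 = 48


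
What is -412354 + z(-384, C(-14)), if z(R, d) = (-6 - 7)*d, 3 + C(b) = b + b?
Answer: -411951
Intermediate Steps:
C(b) = -3 + 2*b (C(b) = -3 + (b + b) = -3 + 2*b)
z(R, d) = -13*d
-412354 + z(-384, C(-14)) = -412354 - 13*(-3 + 2*(-14)) = -412354 - 13*(-3 - 28) = -412354 - 13*(-31) = -412354 + 403 = -411951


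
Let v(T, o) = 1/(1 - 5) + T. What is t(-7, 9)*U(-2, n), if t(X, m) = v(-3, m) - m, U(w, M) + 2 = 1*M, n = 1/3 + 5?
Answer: -245/6 ≈ -40.833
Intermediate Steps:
v(T, o) = -1/4 + T (v(T, o) = 1/(-4) + T = -1/4 + T)
n = 16/3 (n = (1/3)*1 + 5 = 1/3 + 5 = 16/3 ≈ 5.3333)
U(w, M) = -2 + M (U(w, M) = -2 + 1*M = -2 + M)
t(X, m) = -13/4 - m (t(X, m) = (-1/4 - 3) - m = -13/4 - m)
t(-7, 9)*U(-2, n) = (-13/4 - 1*9)*(-2 + 16/3) = (-13/4 - 9)*(10/3) = -49/4*10/3 = -245/6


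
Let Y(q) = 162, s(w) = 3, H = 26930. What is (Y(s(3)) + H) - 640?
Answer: 26452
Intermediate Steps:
(Y(s(3)) + H) - 640 = (162 + 26930) - 640 = 27092 - 640 = 26452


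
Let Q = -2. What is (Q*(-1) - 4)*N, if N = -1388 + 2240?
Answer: -1704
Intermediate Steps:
N = 852
(Q*(-1) - 4)*N = (-2*(-1) - 4)*852 = (2 - 4)*852 = -2*852 = -1704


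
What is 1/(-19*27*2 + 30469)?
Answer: 1/29443 ≈ 3.3964e-5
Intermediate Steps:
1/(-19*27*2 + 30469) = 1/(-513*2 + 30469) = 1/(-1026 + 30469) = 1/29443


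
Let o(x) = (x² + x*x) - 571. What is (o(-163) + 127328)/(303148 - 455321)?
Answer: -179895/152173 ≈ -1.1822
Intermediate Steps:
o(x) = -571 + 2*x² (o(x) = (x² + x²) - 571 = 2*x² - 571 = -571 + 2*x²)
(o(-163) + 127328)/(303148 - 455321) = ((-571 + 2*(-163)²) + 127328)/(303148 - 455321) = ((-571 + 2*26569) + 127328)/(-152173) = ((-571 + 53138) + 127328)*(-1/152173) = (52567 + 127328)*(-1/152173) = 179895*(-1/152173) = -179895/152173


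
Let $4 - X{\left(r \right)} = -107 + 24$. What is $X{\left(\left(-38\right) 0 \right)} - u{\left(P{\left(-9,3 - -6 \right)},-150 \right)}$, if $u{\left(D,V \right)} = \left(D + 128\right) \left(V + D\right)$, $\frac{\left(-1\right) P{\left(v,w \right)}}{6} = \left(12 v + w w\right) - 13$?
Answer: $-33033$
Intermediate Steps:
$P{\left(v,w \right)} = 78 - 72 v - 6 w^{2}$ ($P{\left(v,w \right)} = - 6 \left(\left(12 v + w w\right) - 13\right) = - 6 \left(\left(12 v + w^{2}\right) - 13\right) = - 6 \left(\left(w^{2} + 12 v\right) - 13\right) = - 6 \left(-13 + w^{2} + 12 v\right) = 78 - 72 v - 6 w^{2}$)
$u{\left(D,V \right)} = \left(128 + D\right) \left(D + V\right)$
$X{\left(r \right)} = 87$ ($X{\left(r \right)} = 4 - \left(-107 + 24\right) = 4 - -83 = 4 + 83 = 87$)
$X{\left(\left(-38\right) 0 \right)} - u{\left(P{\left(-9,3 - -6 \right)},-150 \right)} = 87 - \left(\left(78 - -648 - 6 \left(3 - -6\right)^{2}\right)^{2} + 128 \left(78 - -648 - 6 \left(3 - -6\right)^{2}\right) + 128 \left(-150\right) + \left(78 - -648 - 6 \left(3 - -6\right)^{2}\right) \left(-150\right)\right) = 87 - \left(\left(78 + 648 - 6 \left(3 + 6\right)^{2}\right)^{2} + 128 \left(78 + 648 - 6 \left(3 + 6\right)^{2}\right) - 19200 + \left(78 + 648 - 6 \left(3 + 6\right)^{2}\right) \left(-150\right)\right) = 87 - \left(\left(78 + 648 - 6 \cdot 9^{2}\right)^{2} + 128 \left(78 + 648 - 6 \cdot 9^{2}\right) - 19200 + \left(78 + 648 - 6 \cdot 9^{2}\right) \left(-150\right)\right) = 87 - \left(\left(78 + 648 - 486\right)^{2} + 128 \left(78 + 648 - 486\right) - 19200 + \left(78 + 648 - 486\right) \left(-150\right)\right) = 87 - \left(240^{2} + 128 \cdot 240 - 19200 + 240 \left(-150\right)\right) = 87 - \left(57600 + 30720 - 19200 - 36000\right) = 87 - 33120 = -33033$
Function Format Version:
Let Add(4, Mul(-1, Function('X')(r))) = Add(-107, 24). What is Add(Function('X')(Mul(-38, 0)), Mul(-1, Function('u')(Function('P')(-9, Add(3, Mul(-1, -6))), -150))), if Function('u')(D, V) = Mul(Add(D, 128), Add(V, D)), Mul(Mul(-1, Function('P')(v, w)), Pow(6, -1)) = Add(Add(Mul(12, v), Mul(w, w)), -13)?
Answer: -33033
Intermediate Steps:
Function('P')(v, w) = Add(78, Mul(-72, v), Mul(-6, Pow(w, 2))) (Function('P')(v, w) = Mul(-6, Add(Add(Mul(12, v), Mul(w, w)), -13)) = Mul(-6, Add(Add(Mul(12, v), Pow(w, 2)), -13)) = Mul(-6, Add(Add(Pow(w, 2), Mul(12, v)), -13)) = Mul(-6, Add(-13, Pow(w, 2), Mul(12, v))) = Add(78, Mul(-72, v), Mul(-6, Pow(w, 2))))
Function('u')(D, V) = Mul(Add(128, D), Add(D, V))
Function('X')(r) = 87 (Function('X')(r) = Add(4, Mul(-1, Add(-107, 24))) = Add(4, Mul(-1, -83)) = Add(4, 83) = 87)
Add(Function('X')(Mul(-38, 0)), Mul(-1, Function('u')(Function('P')(-9, Add(3, Mul(-1, -6))), -150))) = Add(87, Mul(-1, Add(Pow(Add(78, Mul(-72, -9), Mul(-6, Pow(Add(3, Mul(-1, -6)), 2))), 2), Mul(128, Add(78, Mul(-72, -9), Mul(-6, Pow(Add(3, Mul(-1, -6)), 2)))), Mul(128, -150), Mul(Add(78, Mul(-72, -9), Mul(-6, Pow(Add(3, Mul(-1, -6)), 2))), -150)))) = Add(87, Mul(-1, Add(Pow(Add(78, 648, Mul(-6, Pow(Add(3, 6), 2))), 2), Mul(128, Add(78, 648, Mul(-6, Pow(Add(3, 6), 2)))), -19200, Mul(Add(78, 648, Mul(-6, Pow(Add(3, 6), 2))), -150)))) = Add(87, Mul(-1, Add(Pow(Add(78, 648, Mul(-6, Pow(9, 2))), 2), Mul(128, Add(78, 648, Mul(-6, Pow(9, 2)))), -19200, Mul(Add(78, 648, Mul(-6, Pow(9, 2))), -150)))) = Add(87, Mul(-1, Add(Pow(Add(78, 648, Mul(-6, 81)), 2), Mul(128, Add(78, 648, Mul(-6, 81))), -19200, Mul(Add(78, 648, Mul(-6, 81)), -150)))) = Add(87, Mul(-1, Add(Pow(Add(78, 648, -486), 2), Mul(128, Add(78, 648, -486)), -19200, Mul(Add(78, 648, -486), -150)))) = Add(87, Mul(-1, Add(Pow(240, 2), Mul(128, 240), -19200, Mul(240, -150)))) = Add(87, Mul(-1, Add(57600, 30720, -19200, -36000))) = Add(87, Mul(-1, 33120)) = Add(87, -33120) = -33033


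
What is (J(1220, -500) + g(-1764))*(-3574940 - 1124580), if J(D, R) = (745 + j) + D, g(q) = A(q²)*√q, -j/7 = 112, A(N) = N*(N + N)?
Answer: -5550133120 - 3822320603656541306880*I ≈ -5.5501e+9 - 3.8223e+21*I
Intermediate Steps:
A(N) = 2*N² (A(N) = N*(2*N) = 2*N²)
j = -784 (j = -7*112 = -784)
g(q) = 2*q^(9/2) (g(q) = (2*(q²)²)*√q = (2*q⁴)*√q = 2*q^(9/2))
J(D, R) = -39 + D (J(D, R) = (745 - 784) + D = -39 + D)
(J(1220, -500) + g(-1764))*(-3574940 - 1124580) = ((-39 + 1220) + 2*(-1764)^(9/2))*(-3574940 - 1124580) = (1181 + 2*(406671383849472*I))*(-4699520) = (1181 + 813342767698944*I)*(-4699520) = -5550133120 - 3822320603656541306880*I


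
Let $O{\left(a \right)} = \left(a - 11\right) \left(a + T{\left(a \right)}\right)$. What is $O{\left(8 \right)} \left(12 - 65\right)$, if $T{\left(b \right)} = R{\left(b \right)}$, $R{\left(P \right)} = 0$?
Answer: $1272$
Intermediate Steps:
$T{\left(b \right)} = 0$
$O{\left(a \right)} = a \left(-11 + a\right)$ ($O{\left(a \right)} = \left(a - 11\right) \left(a + 0\right) = \left(-11 + a\right) a = a \left(-11 + a\right)$)
$O{\left(8 \right)} \left(12 - 65\right) = 8 \left(-11 + 8\right) \left(12 - 65\right) = 8 \left(-3\right) \left(-53\right) = \left(-24\right) \left(-53\right) = 1272$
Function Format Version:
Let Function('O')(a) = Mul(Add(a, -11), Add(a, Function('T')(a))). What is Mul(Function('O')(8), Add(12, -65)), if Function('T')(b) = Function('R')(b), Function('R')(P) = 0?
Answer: 1272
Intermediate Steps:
Function('T')(b) = 0
Function('O')(a) = Mul(a, Add(-11, a)) (Function('O')(a) = Mul(Add(a, -11), Add(a, 0)) = Mul(Add(-11, a), a) = Mul(a, Add(-11, a)))
Mul(Function('O')(8), Add(12, -65)) = Mul(Mul(8, Add(-11, 8)), Add(12, -65)) = Mul(Mul(8, -3), -53) = Mul(-24, -53) = 1272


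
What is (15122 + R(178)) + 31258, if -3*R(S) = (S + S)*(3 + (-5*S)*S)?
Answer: 56535592/3 ≈ 1.8845e+7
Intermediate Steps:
R(S) = -2*S*(3 - 5*S²)/3 (R(S) = -(S + S)*(3 + (-5*S)*S)/3 = -2*S*(3 - 5*S²)/3)
(15122 + R(178)) + 31258 = (15122 + (-2*178 + (10/3)*178³)) + 31258 = (15122 + (-356 + (10/3)*5639752)) + 31258 = (15122 + (-356 + 56397520/3)) + 31258 = (15122 + 56396452/3) + 31258 = 56441818/3 + 31258 = 56535592/3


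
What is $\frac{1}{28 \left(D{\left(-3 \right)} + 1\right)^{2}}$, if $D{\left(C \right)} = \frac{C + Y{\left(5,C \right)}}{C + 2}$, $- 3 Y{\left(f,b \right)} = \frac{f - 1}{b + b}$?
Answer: $\frac{81}{32368} \approx 0.0025025$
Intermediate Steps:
$Y{\left(f,b \right)} = - \frac{-1 + f}{6 b}$ ($Y{\left(f,b \right)} = - \frac{\left(f - 1\right) \frac{1}{b + b}}{3} = - \frac{\left(-1 + f\right) \frac{1}{2 b}}{3} = - \frac{\frac{1}{2} \frac{1}{b} \left(-1 + f\right)}{3} = - \frac{-1 + f}{6 b}$)
$D{\left(C \right)} = \frac{C - \frac{2}{3 C}}{2 + C}$ ($D{\left(C \right)} = \frac{C + \frac{1 - 5}{6 C}}{C + 2} = \frac{C + \frac{1 - 5}{6 C}}{2 + C} = \frac{C + \frac{1}{6} \frac{1}{C} \left(-4\right)}{2 + C} = \frac{C - \frac{2}{3 C}}{2 + C}$)
$\frac{1}{28 \left(D{\left(-3 \right)} + 1\right)^{2}} = \frac{1}{28 \left(\frac{- \frac{2}{3} + \left(-3\right)^{2}}{\left(-3\right) \left(2 - 3\right)} + 1\right)^{2}} = \frac{1}{28 \left(- \frac{- \frac{2}{3} + 9}{3 \left(-1\right)} + 1\right)^{2}} = \frac{1}{28 \left(\left(- \frac{1}{3}\right) \left(-1\right) \frac{25}{3} + 1\right)^{2}} = \frac{1}{28 \left(\frac{25}{9} + 1\right)^{2}} = \frac{1}{28 \left(\frac{34}{9}\right)^{2}} = \frac{1}{28 \cdot \frac{1156}{81}} = \frac{1}{\frac{32368}{81}} = \frac{81}{32368}$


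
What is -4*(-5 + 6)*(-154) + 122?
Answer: 738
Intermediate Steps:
-4*(-5 + 6)*(-154) + 122 = -4*1*(-154) + 122 = -4*(-154) + 122 = 616 + 122 = 738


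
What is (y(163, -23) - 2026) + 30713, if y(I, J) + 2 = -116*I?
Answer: 9777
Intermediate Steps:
y(I, J) = -2 - 116*I
(y(163, -23) - 2026) + 30713 = ((-2 - 116*163) - 2026) + 30713 = ((-2 - 18908) - 2026) + 30713 = (-18910 - 2026) + 30713 = -20936 + 30713 = 9777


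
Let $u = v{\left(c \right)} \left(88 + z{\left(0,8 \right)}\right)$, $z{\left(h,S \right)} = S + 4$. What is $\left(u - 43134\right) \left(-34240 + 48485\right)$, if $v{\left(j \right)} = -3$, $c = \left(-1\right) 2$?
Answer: $-618717330$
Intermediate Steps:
$c = -2$
$z{\left(h,S \right)} = 4 + S$
$u = -300$ ($u = - 3 \left(88 + \left(4 + 8\right)\right) = - 3 \left(88 + 12\right) = \left(-3\right) 100 = -300$)
$\left(u - 43134\right) \left(-34240 + 48485\right) = \left(-300 - 43134\right) \left(-34240 + 48485\right) = \left(-43434\right) 14245 = -618717330$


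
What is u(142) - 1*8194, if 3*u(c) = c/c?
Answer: -24581/3 ≈ -8193.7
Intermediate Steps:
u(c) = 1/3 (u(c) = (c/c)/3 = (1/3)*1 = 1/3)
u(142) - 1*8194 = 1/3 - 1*8194 = 1/3 - 8194 = -24581/3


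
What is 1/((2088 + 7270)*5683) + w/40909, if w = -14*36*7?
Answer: -187624340483/2175602556226 ≈ -0.086240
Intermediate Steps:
w = -3528 (w = -504*7 = -3528)
1/((2088 + 7270)*5683) + w/40909 = 1/((2088 + 7270)*5683) - 3528/40909 = (1/5683)/9358 - 3528*1/40909 = (1/9358)*(1/5683) - 3528/40909 = 1/53181514 - 3528/40909 = -187624340483/2175602556226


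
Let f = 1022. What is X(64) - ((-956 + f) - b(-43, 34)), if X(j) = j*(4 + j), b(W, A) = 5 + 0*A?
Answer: 4291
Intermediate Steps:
b(W, A) = 5 (b(W, A) = 5 + 0 = 5)
X(64) - ((-956 + f) - b(-43, 34)) = 64*(4 + 64) - ((-956 + 1022) - 1*5) = 64*68 - (66 - 5) = 4352 - 1*61 = 4352 - 61 = 4291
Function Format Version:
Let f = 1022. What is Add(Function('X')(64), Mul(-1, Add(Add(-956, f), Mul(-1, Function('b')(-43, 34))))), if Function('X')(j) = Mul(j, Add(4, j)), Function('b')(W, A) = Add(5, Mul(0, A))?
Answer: 4291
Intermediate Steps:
Function('b')(W, A) = 5 (Function('b')(W, A) = Add(5, 0) = 5)
Add(Function('X')(64), Mul(-1, Add(Add(-956, f), Mul(-1, Function('b')(-43, 34))))) = Add(Mul(64, Add(4, 64)), Mul(-1, Add(Add(-956, 1022), Mul(-1, 5)))) = Add(Mul(64, 68), Mul(-1, Add(66, -5))) = Add(4352, Mul(-1, 61)) = Add(4352, -61) = 4291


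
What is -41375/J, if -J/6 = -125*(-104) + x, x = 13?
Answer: 41375/78078 ≈ 0.52992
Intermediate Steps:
J = -78078 (J = -6*(-125*(-104) + 13) = -6*(13000 + 13) = -6*13013 = -78078)
-41375/J = -41375/(-78078) = -41375*(-1/78078) = 41375/78078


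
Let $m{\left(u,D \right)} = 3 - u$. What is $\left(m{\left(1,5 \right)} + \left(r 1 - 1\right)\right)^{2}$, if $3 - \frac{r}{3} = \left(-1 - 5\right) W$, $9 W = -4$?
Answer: $4$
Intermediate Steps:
$W = - \frac{4}{9}$ ($W = \frac{1}{9} \left(-4\right) = - \frac{4}{9} \approx -0.44444$)
$r = 1$ ($r = 9 - 3 \left(-1 - 5\right) \left(- \frac{4}{9}\right) = 9 - 3 \left(\left(-6\right) \left(- \frac{4}{9}\right)\right) = 9 - 8 = 1$)
$\left(m{\left(1,5 \right)} + \left(r 1 - 1\right)\right)^{2} = \left(\left(3 - 1\right) + \left(1 \cdot 1 - 1\right)\right)^{2} = \left(\left(3 - 1\right) + \left(1 - 1\right)\right)^{2} = \left(2 + 0\right)^{2} = 2^{2} = 4$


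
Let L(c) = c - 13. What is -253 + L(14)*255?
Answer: 2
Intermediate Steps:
L(c) = -13 + c
-253 + L(14)*255 = -253 + (-13 + 14)*255 = -253 + 1*255 = -253 + 255 = 2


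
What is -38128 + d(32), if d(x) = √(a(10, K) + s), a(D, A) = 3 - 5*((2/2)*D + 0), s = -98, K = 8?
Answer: -38128 + I*√145 ≈ -38128.0 + 12.042*I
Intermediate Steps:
a(D, A) = 3 - 5*D (a(D, A) = 3 - 5*((2*(½))*D + 0) = 3 - 5*(1*D + 0) = 3 - 5*(D + 0) = 3 - 5*D)
d(x) = I*√145 (d(x) = √((3 - 5*10) - 98) = √((3 - 50) - 98) = √(-47 - 98) = √(-145) = I*√145)
-38128 + d(32) = -38128 + I*√145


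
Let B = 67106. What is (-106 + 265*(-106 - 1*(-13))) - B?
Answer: -91857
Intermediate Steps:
(-106 + 265*(-106 - 1*(-13))) - B = (-106 + 265*(-106 - 1*(-13))) - 1*67106 = (-106 + 265*(-106 + 13)) - 67106 = (-106 + 265*(-93)) - 67106 = (-106 - 24645) - 67106 = -24751 - 67106 = -91857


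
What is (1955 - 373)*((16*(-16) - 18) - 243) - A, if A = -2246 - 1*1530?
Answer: -814118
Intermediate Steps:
A = -3776 (A = -2246 - 1530 = -3776)
(1955 - 373)*((16*(-16) - 18) - 243) - A = (1955 - 373)*((16*(-16) - 18) - 243) - 1*(-3776) = 1582*((-256 - 18) - 243) + 3776 = 1582*(-274 - 243) + 3776 = 1582*(-517) + 3776 = -817894 + 3776 = -814118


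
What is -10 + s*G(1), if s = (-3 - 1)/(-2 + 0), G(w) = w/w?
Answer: -8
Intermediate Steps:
G(w) = 1
s = 2 (s = -4/(-2) = -4*(-½) = 2)
-10 + s*G(1) = -10 + 2*1 = -10 + 2 = -8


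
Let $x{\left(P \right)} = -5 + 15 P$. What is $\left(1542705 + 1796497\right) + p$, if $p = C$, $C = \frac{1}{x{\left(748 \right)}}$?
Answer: $\frac{37449150431}{11215} \approx 3.3392 \cdot 10^{6}$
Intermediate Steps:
$C = \frac{1}{11215}$ ($C = \frac{1}{-5 + 15 \cdot 748} = \frac{1}{-5 + 11220} = \frac{1}{11215} \approx 8.9166 \cdot 10^{-5}$)
$p = \frac{1}{11215} \approx 8.9166 \cdot 10^{-5}$
$\left(1542705 + 1796497\right) + p = \left(1542705 + 1796497\right) + \frac{1}{11215} = 3339202 + \frac{1}{11215} = \frac{37449150431}{11215}$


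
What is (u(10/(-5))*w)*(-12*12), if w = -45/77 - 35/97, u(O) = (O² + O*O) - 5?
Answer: 3049920/7469 ≈ 408.34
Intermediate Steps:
u(O) = -5 + 2*O² (u(O) = (O² + O²) - 5 = 2*O² - 5 = -5 + 2*O²)
w = -7060/7469 (w = -45*1/77 - 35*1/97 = -45/77 - 35/97 = -7060/7469 ≈ -0.94524)
(u(10/(-5))*w)*(-12*12) = ((-5 + 2*(10/(-5))²)*(-7060/7469))*(-12*12) = ((-5 + 2*(10*(-⅕))²)*(-7060/7469))*(-144) = ((-5 + 2*(-2)²)*(-7060/7469))*(-144) = ((-5 + 2*4)*(-7060/7469))*(-144) = ((-5 + 8)*(-7060/7469))*(-144) = (3*(-7060/7469))*(-144) = -21180/7469*(-144) = 3049920/7469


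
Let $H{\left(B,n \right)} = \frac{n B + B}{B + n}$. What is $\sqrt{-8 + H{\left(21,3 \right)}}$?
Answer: $\frac{3 i \sqrt{2}}{2} \approx 2.1213 i$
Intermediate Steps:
$H{\left(B,n \right)} = \frac{B + B n}{B + n}$ ($H{\left(B,n \right)} = \frac{B n + B}{B + n} = \frac{B + B n}{B + n}$)
$\sqrt{-8 + H{\left(21,3 \right)}} = \sqrt{-8 + \frac{21 \left(1 + 3\right)}{21 + 3}} = \sqrt{-8 + 21 \cdot \frac{1}{24} \cdot 4} = \sqrt{-8 + \frac{7}{2}} = \sqrt{- \frac{9}{2}} = \frac{3 i \sqrt{2}}{2}$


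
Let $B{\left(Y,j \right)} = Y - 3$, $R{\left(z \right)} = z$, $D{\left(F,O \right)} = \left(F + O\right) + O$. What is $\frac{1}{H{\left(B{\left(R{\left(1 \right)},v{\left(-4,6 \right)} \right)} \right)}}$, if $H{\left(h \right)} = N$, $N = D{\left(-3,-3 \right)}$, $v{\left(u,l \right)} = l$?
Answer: $- \frac{1}{9} \approx -0.11111$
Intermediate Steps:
$D{\left(F,O \right)} = F + 2 O$
$B{\left(Y,j \right)} = -3 + Y$ ($B{\left(Y,j \right)} = Y - 3 = -3 + Y$)
$N = -9$ ($N = -3 + 2 \left(-3\right) = -3 - 6 = -9$)
$H{\left(h \right)} = -9$
$\frac{1}{H{\left(B{\left(R{\left(1 \right)},v{\left(-4,6 \right)} \right)} \right)}} = \frac{1}{-9} = - \frac{1}{9}$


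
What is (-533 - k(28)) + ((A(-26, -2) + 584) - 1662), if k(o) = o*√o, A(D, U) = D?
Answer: -1637 - 56*√7 ≈ -1785.2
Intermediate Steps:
k(o) = o^(3/2)
(-533 - k(28)) + ((A(-26, -2) + 584) - 1662) = (-533 - 28^(3/2)) + ((-26 + 584) - 1662) = (-533 - 56*√7) + (558 - 1662) = (-533 - 56*√7) - 1104 = -1637 - 56*√7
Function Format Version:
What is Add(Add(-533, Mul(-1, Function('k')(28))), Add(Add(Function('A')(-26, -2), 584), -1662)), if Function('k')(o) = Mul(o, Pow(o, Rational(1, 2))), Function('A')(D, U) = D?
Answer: Add(-1637, Mul(-56, Pow(7, Rational(1, 2)))) ≈ -1785.2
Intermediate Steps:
Function('k')(o) = Pow(o, Rational(3, 2))
Add(Add(-533, Mul(-1, Function('k')(28))), Add(Add(Function('A')(-26, -2), 584), -1662)) = Add(Add(-533, Mul(-1, Pow(28, Rational(3, 2)))), Add(Add(-26, 584), -1662)) = Add(Add(-533, Mul(-1, Mul(56, Pow(7, Rational(1, 2))))), Add(558, -1662)) = Add(Add(-533, Mul(-56, Pow(7, Rational(1, 2)))), -1104) = Add(-1637, Mul(-56, Pow(7, Rational(1, 2))))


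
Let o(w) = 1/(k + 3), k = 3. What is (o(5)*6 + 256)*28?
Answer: 7196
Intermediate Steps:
o(w) = 1/6 (o(w) = 1/(3 + 3) = 1/6)
(o(5)*6 + 256)*28 = ((1/6)*6 + 256)*28 = (1 + 256)*28 = 257*28 = 7196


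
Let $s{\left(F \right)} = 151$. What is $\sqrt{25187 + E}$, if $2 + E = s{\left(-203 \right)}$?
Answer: $2 \sqrt{6334} \approx 159.17$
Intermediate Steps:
$E = 149$ ($E = -2 + 151 = 149$)
$\sqrt{25187 + E} = \sqrt{25187 + 149} = \sqrt{25336} = 2 \sqrt{6334}$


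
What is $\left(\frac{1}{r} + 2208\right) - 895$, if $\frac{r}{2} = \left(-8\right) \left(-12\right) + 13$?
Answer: $\frac{286235}{218} \approx 1313.0$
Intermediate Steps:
$r = 218$ ($r = 2 \left(\left(-8\right) \left(-12\right) + 13\right) = 2 \left(96 + 13\right) = 2 \cdot 109 = 218$)
$\left(\frac{1}{r} + 2208\right) - 895 = \left(\frac{1}{218} + 2208\right) - 895 = \frac{481345}{218} - 895 = \frac{286235}{218}$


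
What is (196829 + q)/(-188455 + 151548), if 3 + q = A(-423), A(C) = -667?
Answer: -196159/36907 ≈ -5.3150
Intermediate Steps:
q = -670 (q = -3 - 667 = -670)
(196829 + q)/(-188455 + 151548) = (196829 - 670)/(-188455 + 151548) = 196159/(-36907) = 196159*(-1/36907) = -196159/36907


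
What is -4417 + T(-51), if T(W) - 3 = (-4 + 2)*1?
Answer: -4416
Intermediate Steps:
T(W) = 1 (T(W) = 3 + (-4 + 2)*1 = 3 - 2*1 = 3 - 2 = 1)
-4417 + T(-51) = -4417 + 1 = -4416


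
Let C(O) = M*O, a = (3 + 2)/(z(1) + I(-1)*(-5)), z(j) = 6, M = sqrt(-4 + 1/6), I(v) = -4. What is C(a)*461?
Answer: 2305*I*sqrt(138)/156 ≈ 173.57*I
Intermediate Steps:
M = I*sqrt(138)/6 (M = sqrt(-4 + 1/6) = sqrt(-23/6) = I*sqrt(138)/6 ≈ 1.9579*I)
a = 5/26 (a = (3 + 2)/(6 - 4*(-5)) = 5/(6 + 20) = 5/26 ≈ 0.19231)
C(O) = I*O*sqrt(138)/6 (C(O) = (I*sqrt(138)/6)*O = I*O*sqrt(138)/6)
C(a)*461 = ((1/6)*I*(5/26)*sqrt(138))*461 = (5*I*sqrt(138)/156)*461 = 2305*I*sqrt(138)/156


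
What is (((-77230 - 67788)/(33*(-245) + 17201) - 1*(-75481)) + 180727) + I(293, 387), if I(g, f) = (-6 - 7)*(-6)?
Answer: 1168079079/4558 ≈ 2.5627e+5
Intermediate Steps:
I(g, f) = 78 (I(g, f) = -13*(-6) = 78)
(((-77230 - 67788)/(33*(-245) + 17201) - 1*(-75481)) + 180727) + I(293, 387) = (((-77230 - 67788)/(33*(-245) + 17201) - 1*(-75481)) + 180727) + 78 = ((-145018/(-8085 + 17201) + 75481) + 180727) + 78 = ((-145018/9116 + 75481) + 180727) + 78 = ((-145018*1/9116 + 75481) + 180727) + 78 = ((-72509/4558 + 75481) + 180727) + 78 = (343969889/4558 + 180727) + 78 = 1167723555/4558 + 78 = 1168079079/4558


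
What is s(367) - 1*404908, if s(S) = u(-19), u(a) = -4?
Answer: -404912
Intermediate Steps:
s(S) = -4
s(367) - 1*404908 = -4 - 1*404908 = -4 - 404908 = -404912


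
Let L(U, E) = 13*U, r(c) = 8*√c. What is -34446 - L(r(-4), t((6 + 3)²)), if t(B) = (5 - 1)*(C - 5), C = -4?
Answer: -34446 - 208*I ≈ -34446.0 - 208.0*I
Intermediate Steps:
t(B) = -36 (t(B) = (5 - 1)*(-4 - 5) = 4*(-9) = -36)
-34446 - L(r(-4), t((6 + 3)²)) = -34446 - 13*8*√(-4) = -34446 - 13*8*(2*I) = -34446 - 13*16*I = -34446 - 208*I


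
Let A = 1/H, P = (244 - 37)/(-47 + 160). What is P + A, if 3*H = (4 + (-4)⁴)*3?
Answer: 53933/29380 ≈ 1.8357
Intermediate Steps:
H = 260 (H = ((4 + (-4)⁴)*3)/3 = ((4 + 256)*3)/3 = (260*3)/3 = (⅓)*780 = 260)
P = 207/113 ≈ 1.8319
A = 1/260 ≈ 0.0038462
P + A = 207/113 + 1/260 = 53933/29380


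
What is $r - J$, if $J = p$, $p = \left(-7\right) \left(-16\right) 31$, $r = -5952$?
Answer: $-9424$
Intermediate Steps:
$p = 3472$ ($p = 112 \cdot 31 = 3472$)
$J = 3472$
$r - J = -5952 - 3472 = -9424$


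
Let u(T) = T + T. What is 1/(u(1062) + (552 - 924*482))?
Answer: -1/442692 ≈ -2.2589e-6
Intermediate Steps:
u(T) = 2*T
1/(u(1062) + (552 - 924*482)) = 1/(2*1062 + (552 - 924*482)) = 1/(2124 + (552 - 445368)) = 1/(2124 - 444816) = 1/(-442692) = -1/442692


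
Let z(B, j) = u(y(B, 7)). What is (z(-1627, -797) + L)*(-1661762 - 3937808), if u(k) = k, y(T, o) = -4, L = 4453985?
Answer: -24940378388170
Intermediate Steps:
z(B, j) = -4
(z(-1627, -797) + L)*(-1661762 - 3937808) = (-4 + 4453985)*(-1661762 - 3937808) = 4453981*(-5599570) = -24940378388170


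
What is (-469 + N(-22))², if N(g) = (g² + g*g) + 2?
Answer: 251001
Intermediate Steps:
N(g) = 2 + 2*g² (N(g) = (g² + g²) + 2 = 2*g² + 2 = 2 + 2*g²)
(-469 + N(-22))² = (-469 + (2 + 2*(-22)²))² = (-469 + (2 + 2*484))² = (-469 + (2 + 968))² = (-469 + 970)² = 501² = 251001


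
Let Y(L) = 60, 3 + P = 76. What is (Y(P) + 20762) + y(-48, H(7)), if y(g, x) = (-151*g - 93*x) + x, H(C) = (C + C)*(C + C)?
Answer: 10038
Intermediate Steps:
H(C) = 4*C² (H(C) = (2*C)*(2*C) = 4*C²)
P = 73 (P = -3 + 76 = 73)
y(g, x) = -151*g - 92*x
(Y(P) + 20762) + y(-48, H(7)) = (60 + 20762) + (-151*(-48) - 368*7²) = 20822 + (7248 - 368*49) = 20822 + (7248 - 92*196) = 20822 + (7248 - 18032) = 20822 - 10784 = 10038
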